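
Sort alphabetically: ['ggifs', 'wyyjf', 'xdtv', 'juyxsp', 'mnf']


Compare strings character by character (the first differing letter decides):
  'ggifs' < 'juyxsp' since 'g' < 'j' at position 1
  'juyxsp' < 'mnf' since 'j' < 'm' at position 1
  'mnf' < 'wyyjf' since 'm' < 'w' at position 1
  'wyyjf' < 'xdtv' since 'w' < 'x' at position 1
Chaining these comparisons gives the alphabetical order.
Final answer: ['ggifs', 'juyxsp', 'mnf', 'wyyjf', 'xdtv']


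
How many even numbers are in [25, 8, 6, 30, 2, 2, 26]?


Check each element:
  25 is odd
  8 is even
  6 is even
  30 is even
  2 is even
  2 is even
  26 is even
Evens: [8, 6, 30, 2, 2, 26]
Count of evens = 6
Final answer: 6


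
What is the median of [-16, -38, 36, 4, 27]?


First, sort the list: [-38, -16, 4, 27, 36]
The list has 5 elements (odd count).
The middle index is 2 (0-based), and the element there is 4.
Final answer: 4


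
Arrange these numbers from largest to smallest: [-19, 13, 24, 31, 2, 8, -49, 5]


Original list: [-19, 13, 24, 31, 2, 8, -49, 5]
Repeatedly take the largest remaining element:
  Remaining [-19, 13, 24, 31, 2, 8, -49, 5] -> largest is 31
  Remaining [-19, 13, 24, 2, 8, -49, 5] -> largest is 24
  Remaining [-19, 13, 2, 8, -49, 5] -> largest is 13
  Remaining [-19, 2, 8, -49, 5] -> largest is 8
  Remaining [-19, 2, -49, 5] -> largest is 5
  Remaining [-19, 2, -49] -> largest is 2
  Remaining [-19, -49] -> largest is -19
  Remaining [-49] -> largest is -49
Collecting the picks in order gives the descending list.
Final answer: [31, 24, 13, 8, 5, 2, -19, -49]


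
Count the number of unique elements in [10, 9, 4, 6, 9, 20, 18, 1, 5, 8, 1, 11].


List all unique values:
Distinct values: [1, 4, 5, 6, 8, 9, 10, 11, 18, 20]
Count = 10
Final answer: 10


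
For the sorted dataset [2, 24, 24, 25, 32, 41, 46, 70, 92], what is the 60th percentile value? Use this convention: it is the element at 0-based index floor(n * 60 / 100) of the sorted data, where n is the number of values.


The dataset has n = 9 elements.
Index = floor(9 * 60 / 100) = floor(540 / 100) = floor(5.4) = 5
Counting from index 0 in the sorted data, the element at index 5 is 41.
Final answer: 41


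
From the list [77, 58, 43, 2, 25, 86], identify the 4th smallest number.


Sort ascending: [2, 25, 43, 58, 77, 86]
The 4th element (1-indexed) is at index 3.
Value = 58
Final answer: 58


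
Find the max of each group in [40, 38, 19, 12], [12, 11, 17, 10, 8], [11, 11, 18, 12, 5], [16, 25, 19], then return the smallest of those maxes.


Find max of each group:
  Group 1: [40, 38, 19, 12] -> max = 40
  Group 2: [12, 11, 17, 10, 8] -> max = 17
  Group 3: [11, 11, 18, 12, 5] -> max = 18
  Group 4: [16, 25, 19] -> max = 25
Maxes: [40, 17, 18, 25]
Minimum of maxes = 17
Final answer: 17


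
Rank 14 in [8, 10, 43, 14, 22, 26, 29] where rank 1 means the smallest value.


Sort ascending: [8, 10, 14, 22, 26, 29, 43]
Find 14 in the sorted list.
14 is at position 3 (1-indexed).
Final answer: 3


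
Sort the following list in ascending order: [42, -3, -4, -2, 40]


Original list: [42, -3, -4, -2, 40]
Repeatedly take the smallest remaining element:
  Remaining [42, -3, -4, -2, 40] -> smallest is -4
  Remaining [42, -3, -2, 40] -> smallest is -3
  Remaining [42, -2, 40] -> smallest is -2
  Remaining [42, 40] -> smallest is 40
  Remaining [42] -> smallest is 42
Collecting the picks in order gives the sorted list.
Final answer: [-4, -3, -2, 40, 42]


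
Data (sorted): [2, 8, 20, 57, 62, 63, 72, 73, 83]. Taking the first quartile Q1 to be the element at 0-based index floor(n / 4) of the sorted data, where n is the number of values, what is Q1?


The list has n = 9 elements.
Q1 index = floor(9 / 4) = floor(2.25) = 2
Counting from index 0 in the sorted data, the element at index 2 is 20.
Final answer: 20


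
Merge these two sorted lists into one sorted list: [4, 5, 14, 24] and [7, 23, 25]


List A: [4, 5, 14, 24]
List B: [7, 23, 25]
Repeatedly compare the front elements and take the smaller:
  4 vs 7 -> take 4
  5 vs 7 -> take 5
  14 vs 7 -> take 7
  14 vs 23 -> take 14
  24 vs 23 -> take 23
  24 vs 25 -> take 24
  A is exhausted; append the rest of B: [25]
Final answer: [4, 5, 7, 14, 23, 24, 25]


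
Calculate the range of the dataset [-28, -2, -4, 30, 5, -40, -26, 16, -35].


Maximum value: 30
Minimum value: -40
Range = 30 - (-40) = 70
Final answer: 70


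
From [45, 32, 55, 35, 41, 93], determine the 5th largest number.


Sort descending: [93, 55, 45, 41, 35, 32]
The 5th element (1-indexed) is at index 4.
Value = 35
Final answer: 35


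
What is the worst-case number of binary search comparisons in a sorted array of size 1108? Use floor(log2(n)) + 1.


Binary search halves the search space each step.
Maximum comparisons = floor(log2(1108)) + 1
log2(1108) = 10.1137
floor(log2(1108)) = 10, so 10 + 1 = 11
Final answer: 11


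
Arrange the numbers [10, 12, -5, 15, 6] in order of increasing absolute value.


Compute absolute values:
  |10| = 10
  |12| = 12
  |-5| = 5
  |15| = 15
  |6| = 6
Absolute values in increasing order: 5 < 6 < 10 < 12 < 15
Listing the original numbers in that order gives the answer.
Final answer: [-5, 6, 10, 12, 15]


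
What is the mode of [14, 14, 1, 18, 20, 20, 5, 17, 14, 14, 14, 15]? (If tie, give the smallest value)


Count the frequency of each value:
  1 appears 1 time(s)
  5 appears 1 time(s)
  14 appears 5 time(s)
  15 appears 1 time(s)
  17 appears 1 time(s)
  18 appears 1 time(s)
  20 appears 2 time(s)
Maximum frequency is 5.
Only 14 reaches that frequency, so it is the mode.
Final answer: 14


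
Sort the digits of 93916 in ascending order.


The number 93916 has digits: 9, 3, 9, 1, 6
Sorted: 1, 3, 6, 9, 9
Joining the sorted digits gives the result.
Final answer: 13699


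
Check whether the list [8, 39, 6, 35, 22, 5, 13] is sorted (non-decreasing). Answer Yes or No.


Check consecutive pairs:
  8 <= 39? True
  39 <= 6? False
  6 <= 35? True
  35 <= 22? False
  22 <= 5? False
  5 <= 13? True
3 consecutive pair(s) are out of order, so the list is not sorted.
Final answer: No


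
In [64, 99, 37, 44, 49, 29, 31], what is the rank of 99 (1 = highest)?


Sort descending: [99, 64, 49, 44, 37, 31, 29]
Find 99 in the sorted list.
99 is at position 1.
Final answer: 1


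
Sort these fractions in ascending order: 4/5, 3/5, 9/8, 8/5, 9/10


Convert to decimal for comparison:
  4/5 = 0.8
  3/5 = 0.6
  9/8 = 1.125
  8/5 = 1.6
  9/10 = 0.9
Decimals in increasing order: 0.6 < 0.8 < 0.9 < 1.125 < 1.6
Writing each back as its fraction gives the sorted order.
Final answer: 3/5, 4/5, 9/10, 9/8, 8/5


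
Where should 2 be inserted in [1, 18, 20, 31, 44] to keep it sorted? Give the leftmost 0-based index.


List is sorted: [1, 18, 20, 31, 44]
We need the leftmost position where 2 can be inserted, i.e. the first index whose element is >= 2 (or the end of the list if none is).
Binary search with low=0, high=5 (0-based indices):
  low=0, high=5, mid=2: a[2]=20 >= 2, so high = 2
  low=0, high=2, mid=1: a[1]=18 >= 2, so high = 1
  low=0, high=1, mid=0: a[0]=1 < 2, so low = 1
Now low = high = 1, so the insertion index is 1.
Final answer: 1


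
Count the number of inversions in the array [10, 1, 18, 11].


For each element, count the later elements that are smaller than it:
  10 (index 0): smaller elements after it = [1] -> 1
  1 (index 1): smaller elements after it = [] -> 0
  18 (index 2): smaller elements after it = [11] -> 1
Total inversions = 1 + 0 + 1 = 2
Final answer: 2


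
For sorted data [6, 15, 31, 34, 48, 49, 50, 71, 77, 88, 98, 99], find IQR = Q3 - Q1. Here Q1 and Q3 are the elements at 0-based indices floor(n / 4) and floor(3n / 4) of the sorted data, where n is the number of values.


The data has n = 12 elements.
Q1 index = floor(12 / 4) = floor(3) = 3; Q3 index = floor(3 * 12 / 4) = floor(9) = 9
Q1 = element at index 3 = 34
Q3 = element at index 9 = 88
IQR = 88 - 34 = 54
Final answer: 54


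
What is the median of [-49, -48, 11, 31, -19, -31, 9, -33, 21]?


First, sort the list: [-49, -48, -33, -31, -19, 9, 11, 21, 31]
The list has 9 elements (odd count).
The middle index is 4 (0-based), and the element there is -19.
Final answer: -19


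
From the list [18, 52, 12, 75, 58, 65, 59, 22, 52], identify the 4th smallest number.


Sort ascending: [12, 18, 22, 52, 52, 58, 59, 65, 75]
The 4th element (1-indexed) is at index 3.
Value = 52
Final answer: 52


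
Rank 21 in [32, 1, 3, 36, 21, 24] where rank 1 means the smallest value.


Sort ascending: [1, 3, 21, 24, 32, 36]
Find 21 in the sorted list.
21 is at position 3 (1-indexed).
Final answer: 3


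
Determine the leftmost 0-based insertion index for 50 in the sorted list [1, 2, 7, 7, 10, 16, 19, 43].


List is sorted: [1, 2, 7, 7, 10, 16, 19, 43]
We need the leftmost position where 50 can be inserted, i.e. the first index whose element is >= 50 (or the end of the list if none is).
Binary search with low=0, high=8 (0-based indices):
  low=0, high=8, mid=4: a[4]=10 < 50, so low = 5
  low=5, high=8, mid=6: a[6]=19 < 50, so low = 7
  low=7, high=8, mid=7: a[7]=43 < 50, so low = 8
Now low = high = 8, so the insertion index is 8.
Final answer: 8


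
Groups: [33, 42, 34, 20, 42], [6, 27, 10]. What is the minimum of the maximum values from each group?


Find max of each group:
  Group 1: [33, 42, 34, 20, 42] -> max = 42
  Group 2: [6, 27, 10] -> max = 27
Maxes: [42, 27]
Minimum of maxes = 27
Final answer: 27


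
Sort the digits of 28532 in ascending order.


The number 28532 has digits: 2, 8, 5, 3, 2
Sorted: 2, 2, 3, 5, 8
Joining the sorted digits gives the result.
Final answer: 22358


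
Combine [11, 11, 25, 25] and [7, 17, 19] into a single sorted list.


List A: [11, 11, 25, 25]
List B: [7, 17, 19]
Repeatedly compare the front elements and take the smaller:
  11 vs 7 -> take 7
  11 vs 17 -> take 11
  11 vs 17 -> take 11
  25 vs 17 -> take 17
  25 vs 19 -> take 19
  B is exhausted; append the rest of A: [25, 25]
Final answer: [7, 11, 11, 17, 19, 25, 25]


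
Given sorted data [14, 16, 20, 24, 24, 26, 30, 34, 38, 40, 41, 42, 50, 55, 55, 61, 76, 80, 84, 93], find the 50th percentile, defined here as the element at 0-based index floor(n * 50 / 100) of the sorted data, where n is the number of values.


The dataset has n = 20 elements.
Index = floor(20 * 50 / 100) = floor(1000 / 100) = floor(10) = 10
Counting from index 0 in the sorted data, the element at index 10 is 41.
Final answer: 41


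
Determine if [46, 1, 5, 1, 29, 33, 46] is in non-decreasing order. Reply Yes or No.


Check consecutive pairs:
  46 <= 1? False
  1 <= 5? True
  5 <= 1? False
  1 <= 29? True
  29 <= 33? True
  33 <= 46? True
2 consecutive pair(s) are out of order, so the list is not sorted.
Final answer: No


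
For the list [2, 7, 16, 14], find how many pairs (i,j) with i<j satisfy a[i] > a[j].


For each element, count the later elements that are smaller than it:
  2 (index 0): smaller elements after it = [] -> 0
  7 (index 1): smaller elements after it = [] -> 0
  16 (index 2): smaller elements after it = [14] -> 1
Total inversions = 0 + 0 + 1 = 1
Final answer: 1


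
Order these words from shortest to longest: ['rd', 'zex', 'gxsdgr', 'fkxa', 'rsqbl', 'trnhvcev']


Compute lengths:
  'rd' has length 2
  'zex' has length 3
  'gxsdgr' has length 6
  'fkxa' has length 4
  'rsqbl' has length 5
  'trnhvcev' has length 8
Lengths in increasing order: 2 < 3 < 4 < 5 < 6 < 8
Listing the words in that order gives the answer.
Final answer: ['rd', 'zex', 'fkxa', 'rsqbl', 'gxsdgr', 'trnhvcev']


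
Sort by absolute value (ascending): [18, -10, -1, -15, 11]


Compute absolute values:
  |18| = 18
  |-10| = 10
  |-1| = 1
  |-15| = 15
  |11| = 11
Absolute values in increasing order: 1 < 10 < 11 < 15 < 18
Listing the original numbers in that order gives the answer.
Final answer: [-1, -10, 11, -15, 18]


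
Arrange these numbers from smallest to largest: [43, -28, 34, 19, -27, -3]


Original list: [43, -28, 34, 19, -27, -3]
Repeatedly take the smallest remaining element:
  Remaining [43, -28, 34, 19, -27, -3] -> smallest is -28
  Remaining [43, 34, 19, -27, -3] -> smallest is -27
  Remaining [43, 34, 19, -3] -> smallest is -3
  Remaining [43, 34, 19] -> smallest is 19
  Remaining [43, 34] -> smallest is 34
  Remaining [43] -> smallest is 43
Collecting the picks in order gives the sorted list.
Final answer: [-28, -27, -3, 19, 34, 43]


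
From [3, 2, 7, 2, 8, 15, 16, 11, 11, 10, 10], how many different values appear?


List all unique values:
Distinct values: [2, 3, 7, 8, 10, 11, 15, 16]
Count = 8
Final answer: 8


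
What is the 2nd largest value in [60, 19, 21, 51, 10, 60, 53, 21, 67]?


Sort descending: [67, 60, 60, 53, 51, 21, 21, 19, 10]
The 2nd element (1-indexed) is at index 1.
Value = 60
Final answer: 60


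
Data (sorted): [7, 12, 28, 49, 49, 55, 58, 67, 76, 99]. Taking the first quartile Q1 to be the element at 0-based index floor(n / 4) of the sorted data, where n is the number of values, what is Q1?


The list has n = 10 elements.
Q1 index = floor(10 / 4) = floor(2.5) = 2
Counting from index 0 in the sorted data, the element at index 2 is 28.
Final answer: 28


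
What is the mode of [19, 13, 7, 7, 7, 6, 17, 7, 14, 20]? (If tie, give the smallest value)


Count the frequency of each value:
  6 appears 1 time(s)
  7 appears 4 time(s)
  13 appears 1 time(s)
  14 appears 1 time(s)
  17 appears 1 time(s)
  19 appears 1 time(s)
  20 appears 1 time(s)
Maximum frequency is 4.
Only 7 reaches that frequency, so it is the mode.
Final answer: 7


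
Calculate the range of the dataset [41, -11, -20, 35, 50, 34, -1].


Maximum value: 50
Minimum value: -20
Range = 50 - (-20) = 70
Final answer: 70


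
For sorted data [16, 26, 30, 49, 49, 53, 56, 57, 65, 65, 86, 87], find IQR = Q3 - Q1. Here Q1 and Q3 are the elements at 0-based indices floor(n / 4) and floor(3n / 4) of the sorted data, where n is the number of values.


The data has n = 12 elements.
Q1 index = floor(12 / 4) = floor(3) = 3; Q3 index = floor(3 * 12 / 4) = floor(9) = 9
Q1 = element at index 3 = 49
Q3 = element at index 9 = 65
IQR = 65 - 49 = 16
Final answer: 16


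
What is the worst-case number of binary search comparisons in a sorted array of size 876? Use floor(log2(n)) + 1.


Binary search halves the search space each step.
Maximum comparisons = floor(log2(876)) + 1
log2(876) = 9.7748
floor(log2(876)) = 9, so 9 + 1 = 10
Final answer: 10


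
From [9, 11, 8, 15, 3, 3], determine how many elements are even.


Check each element:
  9 is odd
  11 is odd
  8 is even
  15 is odd
  3 is odd
  3 is odd
Evens: [8]
Count of evens = 1
Final answer: 1


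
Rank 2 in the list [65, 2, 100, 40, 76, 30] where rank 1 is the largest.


Sort descending: [100, 76, 65, 40, 30, 2]
Find 2 in the sorted list.
2 is at position 6.
Final answer: 6


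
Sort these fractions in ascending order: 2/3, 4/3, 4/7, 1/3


Convert to decimal for comparison:
  2/3 = 0.6667
  4/3 = 1.3333
  4/7 = 0.5714
  1/3 = 0.3333
Decimals in increasing order: 0.3333 < 0.5714 < 0.6667 < 1.3333
Writing each back as its fraction gives the sorted order.
Final answer: 1/3, 4/7, 2/3, 4/3


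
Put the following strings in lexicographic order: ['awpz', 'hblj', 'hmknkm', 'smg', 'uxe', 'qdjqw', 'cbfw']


Compare strings character by character (the first differing letter decides):
  'awpz' < 'cbfw' since 'a' < 'c' at position 1
  'cbfw' < 'hblj' since 'c' < 'h' at position 1
  'hblj' < 'hmknkm' since 'b' < 'm' at position 2
  'hmknkm' < 'qdjqw' since 'h' < 'q' at position 1
  'qdjqw' < 'smg' since 'q' < 's' at position 1
  'smg' < 'uxe' since 's' < 'u' at position 1
Chaining these comparisons gives the alphabetical order.
Final answer: ['awpz', 'cbfw', 'hblj', 'hmknkm', 'qdjqw', 'smg', 'uxe']


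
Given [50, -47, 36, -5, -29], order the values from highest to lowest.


Original list: [50, -47, 36, -5, -29]
Repeatedly take the largest remaining element:
  Remaining [50, -47, 36, -5, -29] -> largest is 50
  Remaining [-47, 36, -5, -29] -> largest is 36
  Remaining [-47, -5, -29] -> largest is -5
  Remaining [-47, -29] -> largest is -29
  Remaining [-47] -> largest is -47
Collecting the picks in order gives the descending list.
Final answer: [50, 36, -5, -29, -47]


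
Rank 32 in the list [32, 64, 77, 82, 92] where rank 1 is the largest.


Sort descending: [92, 82, 77, 64, 32]
Find 32 in the sorted list.
32 is at position 5.
Final answer: 5


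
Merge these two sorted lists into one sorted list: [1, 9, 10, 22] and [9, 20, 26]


List A: [1, 9, 10, 22]
List B: [9, 20, 26]
Repeatedly compare the front elements and take the smaller:
  1 vs 9 -> take 1
  9 vs 9 -> take 9
  10 vs 9 -> take 9
  10 vs 20 -> take 10
  22 vs 20 -> take 20
  22 vs 26 -> take 22
  A is exhausted; append the rest of B: [26]
Final answer: [1, 9, 9, 10, 20, 22, 26]


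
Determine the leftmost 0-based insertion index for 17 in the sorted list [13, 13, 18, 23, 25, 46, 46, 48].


List is sorted: [13, 13, 18, 23, 25, 46, 46, 48]
We need the leftmost position where 17 can be inserted, i.e. the first index whose element is >= 17 (or the end of the list if none is).
Binary search with low=0, high=8 (0-based indices):
  low=0, high=8, mid=4: a[4]=25 >= 17, so high = 4
  low=0, high=4, mid=2: a[2]=18 >= 17, so high = 2
  low=0, high=2, mid=1: a[1]=13 < 17, so low = 2
Now low = high = 2, so the insertion index is 2.
Final answer: 2


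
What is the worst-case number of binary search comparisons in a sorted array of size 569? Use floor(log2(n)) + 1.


Binary search halves the search space each step.
Maximum comparisons = floor(log2(569)) + 1
log2(569) = 9.1523
floor(log2(569)) = 9, so 9 + 1 = 10
Final answer: 10


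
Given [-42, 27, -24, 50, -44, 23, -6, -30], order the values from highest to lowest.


Original list: [-42, 27, -24, 50, -44, 23, -6, -30]
Repeatedly take the largest remaining element:
  Remaining [-42, 27, -24, 50, -44, 23, -6, -30] -> largest is 50
  Remaining [-42, 27, -24, -44, 23, -6, -30] -> largest is 27
  Remaining [-42, -24, -44, 23, -6, -30] -> largest is 23
  Remaining [-42, -24, -44, -6, -30] -> largest is -6
  Remaining [-42, -24, -44, -30] -> largest is -24
  Remaining [-42, -44, -30] -> largest is -30
  Remaining [-42, -44] -> largest is -42
  Remaining [-44] -> largest is -44
Collecting the picks in order gives the descending list.
Final answer: [50, 27, 23, -6, -24, -30, -42, -44]


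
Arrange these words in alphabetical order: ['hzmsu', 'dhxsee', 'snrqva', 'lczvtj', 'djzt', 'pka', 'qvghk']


Compare strings character by character (the first differing letter decides):
  'dhxsee' < 'djzt' since 'h' < 'j' at position 2
  'djzt' < 'hzmsu' since 'd' < 'h' at position 1
  'hzmsu' < 'lczvtj' since 'h' < 'l' at position 1
  'lczvtj' < 'pka' since 'l' < 'p' at position 1
  'pka' < 'qvghk' since 'p' < 'q' at position 1
  'qvghk' < 'snrqva' since 'q' < 's' at position 1
Chaining these comparisons gives the alphabetical order.
Final answer: ['dhxsee', 'djzt', 'hzmsu', 'lczvtj', 'pka', 'qvghk', 'snrqva']


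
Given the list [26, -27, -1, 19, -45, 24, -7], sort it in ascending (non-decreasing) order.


Original list: [26, -27, -1, 19, -45, 24, -7]
Repeatedly take the smallest remaining element:
  Remaining [26, -27, -1, 19, -45, 24, -7] -> smallest is -45
  Remaining [26, -27, -1, 19, 24, -7] -> smallest is -27
  Remaining [26, -1, 19, 24, -7] -> smallest is -7
  Remaining [26, -1, 19, 24] -> smallest is -1
  Remaining [26, 19, 24] -> smallest is 19
  Remaining [26, 24] -> smallest is 24
  Remaining [26] -> smallest is 26
Collecting the picks in order gives the sorted list.
Final answer: [-45, -27, -7, -1, 19, 24, 26]


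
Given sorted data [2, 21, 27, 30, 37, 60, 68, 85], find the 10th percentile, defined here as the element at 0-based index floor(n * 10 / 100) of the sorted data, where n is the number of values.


The dataset has n = 8 elements.
Index = floor(8 * 10 / 100) = floor(80 / 100) = floor(0.8) = 0
Counting from index 0 in the sorted data, the element at index 0 is 2.
Final answer: 2


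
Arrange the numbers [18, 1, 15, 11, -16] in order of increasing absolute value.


Compute absolute values:
  |18| = 18
  |1| = 1
  |15| = 15
  |11| = 11
  |-16| = 16
Absolute values in increasing order: 1 < 11 < 15 < 16 < 18
Listing the original numbers in that order gives the answer.
Final answer: [1, 11, 15, -16, 18]


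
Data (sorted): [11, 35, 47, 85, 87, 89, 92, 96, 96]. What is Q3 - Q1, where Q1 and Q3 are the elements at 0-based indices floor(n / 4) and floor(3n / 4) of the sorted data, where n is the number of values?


The data has n = 9 elements.
Q1 index = floor(9 / 4) = floor(2.25) = 2; Q3 index = floor(3 * 9 / 4) = floor(6.75) = 6
Q1 = element at index 2 = 47
Q3 = element at index 6 = 92
IQR = 92 - 47 = 45
Final answer: 45


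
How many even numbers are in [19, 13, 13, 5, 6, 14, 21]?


Check each element:
  19 is odd
  13 is odd
  13 is odd
  5 is odd
  6 is even
  14 is even
  21 is odd
Evens: [6, 14]
Count of evens = 2
Final answer: 2


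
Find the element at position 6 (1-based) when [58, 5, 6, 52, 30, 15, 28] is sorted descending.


Sort descending: [58, 52, 30, 28, 15, 6, 5]
The 6th element (1-indexed) is at index 5.
Value = 6
Final answer: 6


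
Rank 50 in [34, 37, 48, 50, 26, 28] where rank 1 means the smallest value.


Sort ascending: [26, 28, 34, 37, 48, 50]
Find 50 in the sorted list.
50 is at position 6 (1-indexed).
Final answer: 6


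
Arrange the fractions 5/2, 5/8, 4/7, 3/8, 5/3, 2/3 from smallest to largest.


Convert to decimal for comparison:
  5/2 = 2.5
  5/8 = 0.625
  4/7 = 0.5714
  3/8 = 0.375
  5/3 = 1.6667
  2/3 = 0.6667
Decimals in increasing order: 0.375 < 0.5714 < 0.625 < 0.6667 < 1.6667 < 2.5
Writing each back as its fraction gives the sorted order.
Final answer: 3/8, 4/7, 5/8, 2/3, 5/3, 5/2


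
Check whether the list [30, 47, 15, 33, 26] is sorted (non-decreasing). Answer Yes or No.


Check consecutive pairs:
  30 <= 47? True
  47 <= 15? False
  15 <= 33? True
  33 <= 26? False
2 consecutive pair(s) are out of order, so the list is not sorted.
Final answer: No


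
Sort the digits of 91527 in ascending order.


The number 91527 has digits: 9, 1, 5, 2, 7
Sorted: 1, 2, 5, 7, 9
Joining the sorted digits gives the result.
Final answer: 12579


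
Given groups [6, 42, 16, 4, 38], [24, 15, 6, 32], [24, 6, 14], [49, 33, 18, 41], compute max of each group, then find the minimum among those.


Find max of each group:
  Group 1: [6, 42, 16, 4, 38] -> max = 42
  Group 2: [24, 15, 6, 32] -> max = 32
  Group 3: [24, 6, 14] -> max = 24
  Group 4: [49, 33, 18, 41] -> max = 49
Maxes: [42, 32, 24, 49]
Minimum of maxes = 24
Final answer: 24


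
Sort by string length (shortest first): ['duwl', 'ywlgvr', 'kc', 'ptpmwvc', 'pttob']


Compute lengths:
  'duwl' has length 4
  'ywlgvr' has length 6
  'kc' has length 2
  'ptpmwvc' has length 7
  'pttob' has length 5
Lengths in increasing order: 2 < 4 < 5 < 6 < 7
Listing the words in that order gives the answer.
Final answer: ['kc', 'duwl', 'pttob', 'ywlgvr', 'ptpmwvc']


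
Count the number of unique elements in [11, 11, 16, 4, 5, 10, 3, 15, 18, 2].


List all unique values:
Distinct values: [2, 3, 4, 5, 10, 11, 15, 16, 18]
Count = 9
Final answer: 9


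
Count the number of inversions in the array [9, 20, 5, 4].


For each element, count the later elements that are smaller than it:
  9 (index 0): smaller elements after it = [5, 4] -> 2
  20 (index 1): smaller elements after it = [5, 4] -> 2
  5 (index 2): smaller elements after it = [4] -> 1
Total inversions = 2 + 2 + 1 = 5
Final answer: 5


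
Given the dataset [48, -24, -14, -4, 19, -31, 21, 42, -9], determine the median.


First, sort the list: [-31, -24, -14, -9, -4, 19, 21, 42, 48]
The list has 9 elements (odd count).
The middle index is 4 (0-based), and the element there is -4.
Final answer: -4


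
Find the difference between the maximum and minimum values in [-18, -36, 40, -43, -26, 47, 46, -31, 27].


Maximum value: 47
Minimum value: -43
Range = 47 - (-43) = 90
Final answer: 90


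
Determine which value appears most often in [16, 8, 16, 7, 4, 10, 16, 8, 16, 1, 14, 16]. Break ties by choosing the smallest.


Count the frequency of each value:
  1 appears 1 time(s)
  4 appears 1 time(s)
  7 appears 1 time(s)
  8 appears 2 time(s)
  10 appears 1 time(s)
  14 appears 1 time(s)
  16 appears 5 time(s)
Maximum frequency is 5.
Only 16 reaches that frequency, so it is the mode.
Final answer: 16


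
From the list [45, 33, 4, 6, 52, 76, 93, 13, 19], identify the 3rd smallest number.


Sort ascending: [4, 6, 13, 19, 33, 45, 52, 76, 93]
The 3rd element (1-indexed) is at index 2.
Value = 13
Final answer: 13


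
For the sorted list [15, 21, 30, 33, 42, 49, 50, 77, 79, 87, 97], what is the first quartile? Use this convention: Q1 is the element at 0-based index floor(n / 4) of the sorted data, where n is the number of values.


The list has n = 11 elements.
Q1 index = floor(11 / 4) = floor(2.75) = 2
Counting from index 0 in the sorted data, the element at index 2 is 30.
Final answer: 30


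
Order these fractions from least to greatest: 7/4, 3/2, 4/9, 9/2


Convert to decimal for comparison:
  7/4 = 1.75
  3/2 = 1.5
  4/9 = 0.4444
  9/2 = 4.5
Decimals in increasing order: 0.4444 < 1.5 < 1.75 < 4.5
Writing each back as its fraction gives the sorted order.
Final answer: 4/9, 3/2, 7/4, 9/2


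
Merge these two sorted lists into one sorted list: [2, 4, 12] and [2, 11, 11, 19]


List A: [2, 4, 12]
List B: [2, 11, 11, 19]
Repeatedly compare the front elements and take the smaller:
  2 vs 2 -> take 2
  4 vs 2 -> take 2
  4 vs 11 -> take 4
  12 vs 11 -> take 11
  12 vs 11 -> take 11
  12 vs 19 -> take 12
  A is exhausted; append the rest of B: [19]
Final answer: [2, 2, 4, 11, 11, 12, 19]


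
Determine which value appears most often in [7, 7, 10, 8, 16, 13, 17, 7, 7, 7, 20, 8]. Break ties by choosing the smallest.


Count the frequency of each value:
  7 appears 5 time(s)
  8 appears 2 time(s)
  10 appears 1 time(s)
  13 appears 1 time(s)
  16 appears 1 time(s)
  17 appears 1 time(s)
  20 appears 1 time(s)
Maximum frequency is 5.
Only 7 reaches that frequency, so it is the mode.
Final answer: 7


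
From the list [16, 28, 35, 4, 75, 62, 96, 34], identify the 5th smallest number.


Sort ascending: [4, 16, 28, 34, 35, 62, 75, 96]
The 5th element (1-indexed) is at index 4.
Value = 35
Final answer: 35


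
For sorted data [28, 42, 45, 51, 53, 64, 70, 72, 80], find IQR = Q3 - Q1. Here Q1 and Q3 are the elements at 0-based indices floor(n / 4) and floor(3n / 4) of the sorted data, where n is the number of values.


The data has n = 9 elements.
Q1 index = floor(9 / 4) = floor(2.25) = 2; Q3 index = floor(3 * 9 / 4) = floor(6.75) = 6
Q1 = element at index 2 = 45
Q3 = element at index 6 = 70
IQR = 70 - 45 = 25
Final answer: 25


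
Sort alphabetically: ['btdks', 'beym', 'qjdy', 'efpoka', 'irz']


Compare strings character by character (the first differing letter decides):
  'beym' < 'btdks' since 'e' < 't' at position 2
  'btdks' < 'efpoka' since 'b' < 'e' at position 1
  'efpoka' < 'irz' since 'e' < 'i' at position 1
  'irz' < 'qjdy' since 'i' < 'q' at position 1
Chaining these comparisons gives the alphabetical order.
Final answer: ['beym', 'btdks', 'efpoka', 'irz', 'qjdy']


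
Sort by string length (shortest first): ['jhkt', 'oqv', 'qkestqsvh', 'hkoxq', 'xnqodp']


Compute lengths:
  'jhkt' has length 4
  'oqv' has length 3
  'qkestqsvh' has length 9
  'hkoxq' has length 5
  'xnqodp' has length 6
Lengths in increasing order: 3 < 4 < 5 < 6 < 9
Listing the words in that order gives the answer.
Final answer: ['oqv', 'jhkt', 'hkoxq', 'xnqodp', 'qkestqsvh']


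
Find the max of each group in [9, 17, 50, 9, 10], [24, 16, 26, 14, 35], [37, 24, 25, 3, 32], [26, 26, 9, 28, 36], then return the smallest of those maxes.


Find max of each group:
  Group 1: [9, 17, 50, 9, 10] -> max = 50
  Group 2: [24, 16, 26, 14, 35] -> max = 35
  Group 3: [37, 24, 25, 3, 32] -> max = 37
  Group 4: [26, 26, 9, 28, 36] -> max = 36
Maxes: [50, 35, 37, 36]
Minimum of maxes = 35
Final answer: 35


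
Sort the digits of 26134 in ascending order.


The number 26134 has digits: 2, 6, 1, 3, 4
Sorted: 1, 2, 3, 4, 6
Joining the sorted digits gives the result.
Final answer: 12346


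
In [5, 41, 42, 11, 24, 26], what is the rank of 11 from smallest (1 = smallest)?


Sort ascending: [5, 11, 24, 26, 41, 42]
Find 11 in the sorted list.
11 is at position 2 (1-indexed).
Final answer: 2


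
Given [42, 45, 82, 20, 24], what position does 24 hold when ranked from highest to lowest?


Sort descending: [82, 45, 42, 24, 20]
Find 24 in the sorted list.
24 is at position 4.
Final answer: 4


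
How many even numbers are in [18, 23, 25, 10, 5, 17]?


Check each element:
  18 is even
  23 is odd
  25 is odd
  10 is even
  5 is odd
  17 is odd
Evens: [18, 10]
Count of evens = 2
Final answer: 2


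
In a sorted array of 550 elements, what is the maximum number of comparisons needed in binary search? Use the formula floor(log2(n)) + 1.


Binary search halves the search space each step.
Maximum comparisons = floor(log2(550)) + 1
log2(550) = 9.1033
floor(log2(550)) = 9, so 9 + 1 = 10
Final answer: 10


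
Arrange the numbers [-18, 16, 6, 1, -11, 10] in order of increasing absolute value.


Compute absolute values:
  |-18| = 18
  |16| = 16
  |6| = 6
  |1| = 1
  |-11| = 11
  |10| = 10
Absolute values in increasing order: 1 < 6 < 10 < 11 < 16 < 18
Listing the original numbers in that order gives the answer.
Final answer: [1, 6, 10, -11, 16, -18]


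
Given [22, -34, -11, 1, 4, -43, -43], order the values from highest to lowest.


Original list: [22, -34, -11, 1, 4, -43, -43]
Repeatedly take the largest remaining element:
  Remaining [22, -34, -11, 1, 4, -43, -43] -> largest is 22
  Remaining [-34, -11, 1, 4, -43, -43] -> largest is 4
  Remaining [-34, -11, 1, -43, -43] -> largest is 1
  Remaining [-34, -11, -43, -43] -> largest is -11
  Remaining [-34, -43, -43] -> largest is -34
  Remaining [-43, -43] -> largest is -43
  Remaining [-43] -> largest is -43
Collecting the picks in order gives the descending list.
Final answer: [22, 4, 1, -11, -34, -43, -43]


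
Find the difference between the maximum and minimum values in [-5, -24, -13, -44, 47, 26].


Maximum value: 47
Minimum value: -44
Range = 47 - (-44) = 91
Final answer: 91


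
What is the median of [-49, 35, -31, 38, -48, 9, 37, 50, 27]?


First, sort the list: [-49, -48, -31, 9, 27, 35, 37, 38, 50]
The list has 9 elements (odd count).
The middle index is 4 (0-based), and the element there is 27.
Final answer: 27


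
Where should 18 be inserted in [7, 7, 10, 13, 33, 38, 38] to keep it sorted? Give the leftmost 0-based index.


List is sorted: [7, 7, 10, 13, 33, 38, 38]
We need the leftmost position where 18 can be inserted, i.e. the first index whose element is >= 18 (or the end of the list if none is).
Binary search with low=0, high=7 (0-based indices):
  low=0, high=7, mid=3: a[3]=13 < 18, so low = 4
  low=4, high=7, mid=5: a[5]=38 >= 18, so high = 5
  low=4, high=5, mid=4: a[4]=33 >= 18, so high = 4
Now low = high = 4, so the insertion index is 4.
Final answer: 4


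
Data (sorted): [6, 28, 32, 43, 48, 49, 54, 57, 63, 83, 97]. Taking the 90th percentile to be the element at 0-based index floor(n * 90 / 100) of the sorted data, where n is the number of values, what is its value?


The dataset has n = 11 elements.
Index = floor(11 * 90 / 100) = floor(990 / 100) = floor(9.9) = 9
Counting from index 0 in the sorted data, the element at index 9 is 83.
Final answer: 83


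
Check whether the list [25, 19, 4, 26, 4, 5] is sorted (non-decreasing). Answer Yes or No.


Check consecutive pairs:
  25 <= 19? False
  19 <= 4? False
  4 <= 26? True
  26 <= 4? False
  4 <= 5? True
3 consecutive pair(s) are out of order, so the list is not sorted.
Final answer: No


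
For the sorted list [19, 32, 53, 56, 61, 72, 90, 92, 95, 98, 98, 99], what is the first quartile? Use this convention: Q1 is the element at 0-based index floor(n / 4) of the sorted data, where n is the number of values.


The list has n = 12 elements.
Q1 index = floor(12 / 4) = floor(3) = 3
Counting from index 0 in the sorted data, the element at index 3 is 56.
Final answer: 56


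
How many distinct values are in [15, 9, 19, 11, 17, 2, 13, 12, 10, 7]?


List all unique values:
Distinct values: [2, 7, 9, 10, 11, 12, 13, 15, 17, 19]
Count = 10
Final answer: 10


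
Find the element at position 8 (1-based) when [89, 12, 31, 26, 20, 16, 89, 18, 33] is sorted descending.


Sort descending: [89, 89, 33, 31, 26, 20, 18, 16, 12]
The 8th element (1-indexed) is at index 7.
Value = 16
Final answer: 16


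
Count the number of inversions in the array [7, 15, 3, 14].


For each element, count the later elements that are smaller than it:
  7 (index 0): smaller elements after it = [3] -> 1
  15 (index 1): smaller elements after it = [3, 14] -> 2
  3 (index 2): smaller elements after it = [] -> 0
Total inversions = 1 + 2 + 0 = 3
Final answer: 3


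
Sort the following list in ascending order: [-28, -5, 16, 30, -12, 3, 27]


Original list: [-28, -5, 16, 30, -12, 3, 27]
Repeatedly take the smallest remaining element:
  Remaining [-28, -5, 16, 30, -12, 3, 27] -> smallest is -28
  Remaining [-5, 16, 30, -12, 3, 27] -> smallest is -12
  Remaining [-5, 16, 30, 3, 27] -> smallest is -5
  Remaining [16, 30, 3, 27] -> smallest is 3
  Remaining [16, 30, 27] -> smallest is 16
  Remaining [30, 27] -> smallest is 27
  Remaining [30] -> smallest is 30
Collecting the picks in order gives the sorted list.
Final answer: [-28, -12, -5, 3, 16, 27, 30]


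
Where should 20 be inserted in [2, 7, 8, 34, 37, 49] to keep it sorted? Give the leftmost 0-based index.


List is sorted: [2, 7, 8, 34, 37, 49]
We need the leftmost position where 20 can be inserted, i.e. the first index whose element is >= 20 (or the end of the list if none is).
Binary search with low=0, high=6 (0-based indices):
  low=0, high=6, mid=3: a[3]=34 >= 20, so high = 3
  low=0, high=3, mid=1: a[1]=7 < 20, so low = 2
  low=2, high=3, mid=2: a[2]=8 < 20, so low = 3
Now low = high = 3, so the insertion index is 3.
Final answer: 3


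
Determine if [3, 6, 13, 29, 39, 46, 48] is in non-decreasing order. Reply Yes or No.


Check consecutive pairs:
  3 <= 6? True
  6 <= 13? True
  13 <= 29? True
  29 <= 39? True
  39 <= 46? True
  46 <= 48? True
Every consecutive pair is in order, so the list is non-decreasing.
Final answer: Yes


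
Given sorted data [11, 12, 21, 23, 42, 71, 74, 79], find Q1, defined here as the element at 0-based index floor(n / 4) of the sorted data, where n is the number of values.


The list has n = 8 elements.
Q1 index = floor(8 / 4) = floor(2) = 2
Counting from index 0 in the sorted data, the element at index 2 is 21.
Final answer: 21


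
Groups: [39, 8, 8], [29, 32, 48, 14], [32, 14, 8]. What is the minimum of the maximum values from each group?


Find max of each group:
  Group 1: [39, 8, 8] -> max = 39
  Group 2: [29, 32, 48, 14] -> max = 48
  Group 3: [32, 14, 8] -> max = 32
Maxes: [39, 48, 32]
Minimum of maxes = 32
Final answer: 32


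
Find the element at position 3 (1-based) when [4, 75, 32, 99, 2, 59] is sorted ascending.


Sort ascending: [2, 4, 32, 59, 75, 99]
The 3rd element (1-indexed) is at index 2.
Value = 32
Final answer: 32


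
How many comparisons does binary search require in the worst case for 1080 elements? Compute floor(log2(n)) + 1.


Binary search halves the search space each step.
Maximum comparisons = floor(log2(1080)) + 1
log2(1080) = 10.0768
floor(log2(1080)) = 10, so 10 + 1 = 11
Final answer: 11


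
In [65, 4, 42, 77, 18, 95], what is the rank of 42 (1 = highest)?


Sort descending: [95, 77, 65, 42, 18, 4]
Find 42 in the sorted list.
42 is at position 4.
Final answer: 4


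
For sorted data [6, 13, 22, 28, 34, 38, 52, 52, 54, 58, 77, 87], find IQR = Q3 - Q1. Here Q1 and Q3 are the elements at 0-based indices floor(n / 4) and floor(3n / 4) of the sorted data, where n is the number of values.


The data has n = 12 elements.
Q1 index = floor(12 / 4) = floor(3) = 3; Q3 index = floor(3 * 12 / 4) = floor(9) = 9
Q1 = element at index 3 = 28
Q3 = element at index 9 = 58
IQR = 58 - 28 = 30
Final answer: 30


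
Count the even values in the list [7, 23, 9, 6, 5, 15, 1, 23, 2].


Check each element:
  7 is odd
  23 is odd
  9 is odd
  6 is even
  5 is odd
  15 is odd
  1 is odd
  23 is odd
  2 is even
Evens: [6, 2]
Count of evens = 2
Final answer: 2


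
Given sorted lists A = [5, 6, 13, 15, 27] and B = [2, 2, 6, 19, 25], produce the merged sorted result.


List A: [5, 6, 13, 15, 27]
List B: [2, 2, 6, 19, 25]
Repeatedly compare the front elements and take the smaller:
  5 vs 2 -> take 2
  5 vs 2 -> take 2
  5 vs 6 -> take 5
  6 vs 6 -> take 6
  13 vs 6 -> take 6
  13 vs 19 -> take 13
  15 vs 19 -> take 15
  27 vs 19 -> take 19
  27 vs 25 -> take 25
  B is exhausted; append the rest of A: [27]
Final answer: [2, 2, 5, 6, 6, 13, 15, 19, 25, 27]


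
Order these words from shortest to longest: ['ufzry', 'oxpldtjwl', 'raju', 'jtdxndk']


Compute lengths:
  'ufzry' has length 5
  'oxpldtjwl' has length 9
  'raju' has length 4
  'jtdxndk' has length 7
Lengths in increasing order: 4 < 5 < 7 < 9
Listing the words in that order gives the answer.
Final answer: ['raju', 'ufzry', 'jtdxndk', 'oxpldtjwl']


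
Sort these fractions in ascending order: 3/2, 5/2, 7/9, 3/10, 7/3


Convert to decimal for comparison:
  3/2 = 1.5
  5/2 = 2.5
  7/9 = 0.7778
  3/10 = 0.3
  7/3 = 2.3333
Decimals in increasing order: 0.3 < 0.7778 < 1.5 < 2.3333 < 2.5
Writing each back as its fraction gives the sorted order.
Final answer: 3/10, 7/9, 3/2, 7/3, 5/2


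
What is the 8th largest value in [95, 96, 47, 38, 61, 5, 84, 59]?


Sort descending: [96, 95, 84, 61, 59, 47, 38, 5]
The 8th element (1-indexed) is at index 7.
Value = 5
Final answer: 5


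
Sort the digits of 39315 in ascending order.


The number 39315 has digits: 3, 9, 3, 1, 5
Sorted: 1, 3, 3, 5, 9
Joining the sorted digits gives the result.
Final answer: 13359


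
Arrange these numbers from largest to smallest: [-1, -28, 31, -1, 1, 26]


Original list: [-1, -28, 31, -1, 1, 26]
Repeatedly take the largest remaining element:
  Remaining [-1, -28, 31, -1, 1, 26] -> largest is 31
  Remaining [-1, -28, -1, 1, 26] -> largest is 26
  Remaining [-1, -28, -1, 1] -> largest is 1
  Remaining [-1, -28, -1] -> largest is -1
  Remaining [-28, -1] -> largest is -1
  Remaining [-28] -> largest is -28
Collecting the picks in order gives the descending list.
Final answer: [31, 26, 1, -1, -1, -28]


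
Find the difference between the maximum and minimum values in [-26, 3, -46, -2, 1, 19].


Maximum value: 19
Minimum value: -46
Range = 19 - (-46) = 65
Final answer: 65


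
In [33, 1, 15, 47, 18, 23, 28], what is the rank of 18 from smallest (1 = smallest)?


Sort ascending: [1, 15, 18, 23, 28, 33, 47]
Find 18 in the sorted list.
18 is at position 3 (1-indexed).
Final answer: 3


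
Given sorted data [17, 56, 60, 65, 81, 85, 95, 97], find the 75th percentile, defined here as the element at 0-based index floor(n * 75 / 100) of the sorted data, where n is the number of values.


The dataset has n = 8 elements.
Index = floor(8 * 75 / 100) = floor(600 / 100) = floor(6) = 6
Counting from index 0 in the sorted data, the element at index 6 is 95.
Final answer: 95


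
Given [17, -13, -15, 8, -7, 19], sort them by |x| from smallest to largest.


Compute absolute values:
  |17| = 17
  |-13| = 13
  |-15| = 15
  |8| = 8
  |-7| = 7
  |19| = 19
Absolute values in increasing order: 7 < 8 < 13 < 15 < 17 < 19
Listing the original numbers in that order gives the answer.
Final answer: [-7, 8, -13, -15, 17, 19]
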